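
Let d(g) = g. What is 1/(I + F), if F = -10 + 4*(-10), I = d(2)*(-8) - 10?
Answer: -1/76 ≈ -0.013158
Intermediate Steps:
I = -26 (I = 2*(-8) - 10 = -16 - 10 = -26)
F = -50 (F = -10 - 40 = -50)
1/(I + F) = 1/(-26 - 50) = 1/(-76) = -1/76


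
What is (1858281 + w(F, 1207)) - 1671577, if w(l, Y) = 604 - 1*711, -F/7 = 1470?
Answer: 186597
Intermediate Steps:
F = -10290 (F = -7*1470 = -10290)
w(l, Y) = -107 (w(l, Y) = 604 - 711 = -107)
(1858281 + w(F, 1207)) - 1671577 = (1858281 - 107) - 1671577 = 1858174 - 1671577 = 186597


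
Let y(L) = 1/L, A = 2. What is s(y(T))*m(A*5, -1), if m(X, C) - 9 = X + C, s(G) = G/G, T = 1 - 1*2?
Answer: 18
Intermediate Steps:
T = -1 (T = 1 - 2 = -1)
s(G) = 1
m(X, C) = 9 + C + X (m(X, C) = 9 + (X + C) = 9 + (C + X) = 9 + C + X)
s(y(T))*m(A*5, -1) = 1*(9 - 1 + 2*5) = 1*(9 - 1 + 10) = 1*18 = 18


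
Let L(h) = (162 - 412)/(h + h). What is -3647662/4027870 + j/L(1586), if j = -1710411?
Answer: 1092645020719027/50348375 ≈ 2.1702e+7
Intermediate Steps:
L(h) = -125/h (L(h) = -250*1/(2*h) = -125/h)
-3647662/4027870 + j/L(1586) = -3647662/4027870 - 1710411/((-125/1586)) = -3647662*1/4027870 - 1710411/((-125*1/1586)) = -1823831/2013935 - 1710411/(-125/1586) = -1823831/2013935 - 1710411*(-1586/125) = -1823831/2013935 + 2712711846/125 = 1092645020719027/50348375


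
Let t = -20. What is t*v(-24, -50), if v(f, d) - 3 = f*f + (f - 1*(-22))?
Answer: -11540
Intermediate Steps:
v(f, d) = 25 + f + f**2 (v(f, d) = 3 + (f*f + (f - 1*(-22))) = 3 + (f**2 + (f + 22)) = 3 + (f**2 + (22 + f)) = 3 + (22 + f + f**2) = 25 + f + f**2)
t*v(-24, -50) = -20*(25 - 24 + (-24)**2) = -20*(25 - 24 + 576) = -20*577 = -11540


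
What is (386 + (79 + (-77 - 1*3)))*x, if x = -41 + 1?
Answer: -15400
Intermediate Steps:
x = -40
(386 + (79 + (-77 - 1*3)))*x = (386 + (79 + (-77 - 1*3)))*(-40) = (386 + (79 + (-77 - 3)))*(-40) = (386 + (79 - 80))*(-40) = (386 - 1)*(-40) = 385*(-40) = -15400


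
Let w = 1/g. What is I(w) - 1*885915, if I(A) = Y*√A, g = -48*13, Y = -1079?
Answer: -885915 - 83*I*√39/12 ≈ -8.8592e+5 - 43.195*I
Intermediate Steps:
g = -624
w = -1/624 (w = 1/(-624) = -1/624 ≈ -0.0016026)
I(A) = -1079*√A
I(w) - 1*885915 = -83*I*√39/12 - 1*885915 = -83*I*√39/12 - 885915 = -885915 - 83*I*√39/12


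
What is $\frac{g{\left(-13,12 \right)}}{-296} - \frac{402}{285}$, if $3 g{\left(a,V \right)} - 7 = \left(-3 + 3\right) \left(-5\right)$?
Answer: $- \frac{119657}{84360} \approx -1.4184$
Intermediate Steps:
$g{\left(a,V \right)} = \frac{7}{3}$ ($g{\left(a,V \right)} = \frac{7}{3} + \frac{\left(-3 + 3\right) \left(-5\right)}{3} = \frac{7}{3} + \frac{0 \left(-5\right)}{3} = \frac{7}{3} + \frac{1}{3} \cdot 0 = \frac{7}{3} + 0 = \frac{7}{3}$)
$\frac{g{\left(-13,12 \right)}}{-296} - \frac{402}{285} = \frac{7}{3 \left(-296\right)} - \frac{402}{285} = \frac{7}{3} \left(- \frac{1}{296}\right) - \frac{134}{95} = - \frac{7}{888} - \frac{134}{95} = - \frac{119657}{84360}$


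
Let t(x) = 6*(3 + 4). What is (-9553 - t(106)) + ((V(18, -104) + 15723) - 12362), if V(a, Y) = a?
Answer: -6216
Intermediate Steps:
t(x) = 42 (t(x) = 6*7 = 42)
(-9553 - t(106)) + ((V(18, -104) + 15723) - 12362) = (-9553 - 1*42) + ((18 + 15723) - 12362) = (-9553 - 42) + (15741 - 12362) = -9595 + 3379 = -6216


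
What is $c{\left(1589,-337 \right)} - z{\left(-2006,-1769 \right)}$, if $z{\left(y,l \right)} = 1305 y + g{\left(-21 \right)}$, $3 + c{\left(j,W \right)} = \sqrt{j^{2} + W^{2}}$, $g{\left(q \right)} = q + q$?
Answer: $2617869 + \sqrt{2638490} \approx 2.6195 \cdot 10^{6}$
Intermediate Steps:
$g{\left(q \right)} = 2 q$
$c{\left(j,W \right)} = -3 + \sqrt{W^{2} + j^{2}}$ ($c{\left(j,W \right)} = -3 + \sqrt{j^{2} + W^{2}} = -3 + \sqrt{W^{2} + j^{2}}$)
$z{\left(y,l \right)} = -42 + 1305 y$ ($z{\left(y,l \right)} = 1305 y + 2 \left(-21\right) = 1305 y - 42 = -42 + 1305 y$)
$c{\left(1589,-337 \right)} - z{\left(-2006,-1769 \right)} = \left(-3 + \sqrt{\left(-337\right)^{2} + 1589^{2}}\right) - \left(-42 + 1305 \left(-2006\right)\right) = \left(-3 + \sqrt{113569 + 2524921}\right) - \left(-42 - 2617830\right) = \left(-3 + \sqrt{2638490}\right) - -2617872 = \left(-3 + \sqrt{2638490}\right) + 2617872 = 2617869 + \sqrt{2638490}$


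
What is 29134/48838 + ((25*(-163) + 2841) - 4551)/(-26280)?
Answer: 104816935/128346264 ≈ 0.81667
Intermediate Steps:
29134/48838 + ((25*(-163) + 2841) - 4551)/(-26280) = 29134*(1/48838) + ((-4075 + 2841) - 4551)*(-1/26280) = 14567/24419 + (-1234 - 4551)*(-1/26280) = 14567/24419 - 5785*(-1/26280) = 14567/24419 + 1157/5256 = 104816935/128346264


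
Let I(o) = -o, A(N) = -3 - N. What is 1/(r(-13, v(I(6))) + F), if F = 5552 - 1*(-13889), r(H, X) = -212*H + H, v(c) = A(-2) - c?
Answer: 1/22184 ≈ 4.5078e-5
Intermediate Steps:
v(c) = -1 - c (v(c) = (-3 - 1*(-2)) - c = (-3 + 2) - c = -1 - c)
r(H, X) = -211*H
F = 19441 (F = 5552 + 13889 = 19441)
1/(r(-13, v(I(6))) + F) = 1/(-211*(-13) + 19441) = 1/(2743 + 19441) = 1/22184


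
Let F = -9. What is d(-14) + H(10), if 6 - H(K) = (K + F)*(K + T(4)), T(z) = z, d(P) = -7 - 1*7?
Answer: -22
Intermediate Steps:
d(P) = -14 (d(P) = -7 - 7 = -14)
H(K) = 6 - (-9 + K)*(4 + K) (H(K) = 6 - (K - 9)*(K + 4) = 6 - (-9 + K)*(4 + K))
d(-14) + H(10) = -14 + (42 - 1*10² + 5*10) = -14 + (42 - 1*100 + 50) = -14 + (42 - 100 + 50) = -14 - 8 = -22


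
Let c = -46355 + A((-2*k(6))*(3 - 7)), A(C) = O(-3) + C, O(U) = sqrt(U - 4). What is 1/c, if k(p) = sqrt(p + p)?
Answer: 1/(-46355 + 16*sqrt(3) + I*sqrt(7)) ≈ -2.1586e-5 - 1.2e-9*I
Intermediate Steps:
k(p) = sqrt(2)*sqrt(p) (k(p) = sqrt(2*p) = sqrt(2)*sqrt(p))
O(U) = sqrt(-4 + U)
A(C) = C + I*sqrt(7) (A(C) = sqrt(-4 - 3) + C = sqrt(-7) + C = I*sqrt(7) + C = C + I*sqrt(7))
c = -46355 + 16*sqrt(3) + I*sqrt(7) (c = -46355 + ((-2*sqrt(2)*sqrt(6))*(3 - 7) + I*sqrt(7)) = -46355 + (-4*sqrt(3)*(-4) + I*sqrt(7)) = -46355 + (16*sqrt(3) + I*sqrt(7)) = -46355 + 16*sqrt(3) + I*sqrt(7) ≈ -46327.0 + 2.6458*I)
1/c = 1/(-46355 + 16*sqrt(3) + I*sqrt(7))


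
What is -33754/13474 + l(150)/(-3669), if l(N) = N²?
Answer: -71168071/8239351 ≈ -8.6376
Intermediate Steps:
-33754/13474 + l(150)/(-3669) = -33754/13474 + 150²/(-3669) = -33754*1/13474 + 22500*(-1/3669) = -16877/6737 - 7500/1223 = -71168071/8239351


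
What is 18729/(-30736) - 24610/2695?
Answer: -161377523/16566704 ≈ -9.7411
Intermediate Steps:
18729/(-30736) - 24610/2695 = 18729*(-1/30736) - 24610*1/2695 = -18729/30736 - 4922/539 = -161377523/16566704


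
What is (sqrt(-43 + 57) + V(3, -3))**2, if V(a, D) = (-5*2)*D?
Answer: (30 + sqrt(14))**2 ≈ 1138.5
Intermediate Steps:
V(a, D) = -10*D
(sqrt(-43 + 57) + V(3, -3))**2 = (sqrt(-43 + 57) - 10*(-3))**2 = (sqrt(14) + 30)**2 = (30 + sqrt(14))**2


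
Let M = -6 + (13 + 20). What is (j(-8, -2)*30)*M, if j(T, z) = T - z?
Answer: -4860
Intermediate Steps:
M = 27 (M = -6 + 33 = 27)
(j(-8, -2)*30)*M = ((-8 - 1*(-2))*30)*27 = ((-8 + 2)*30)*27 = -6*30*27 = -180*27 = -4860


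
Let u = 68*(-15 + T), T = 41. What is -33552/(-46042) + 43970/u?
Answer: 520946669/20350564 ≈ 25.599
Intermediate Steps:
u = 1768 (u = 68*(-15 + 41) = 68*26 = 1768)
-33552/(-46042) + 43970/u = -33552/(-46042) + 43970/1768 = -33552*(-1/46042) + 43970*(1/1768) = 16776/23021 + 21985/884 = 520946669/20350564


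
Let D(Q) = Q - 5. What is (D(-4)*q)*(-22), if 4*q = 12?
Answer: 594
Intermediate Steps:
q = 3 (q = (¼)*12 = 3)
D(Q) = -5 + Q
(D(-4)*q)*(-22) = ((-5 - 4)*3)*(-22) = -9*3*(-22) = -27*(-22) = 594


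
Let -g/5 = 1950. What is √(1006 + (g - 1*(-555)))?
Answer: I*√8189 ≈ 90.493*I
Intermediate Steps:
g = -9750 (g = -5*1950 = -9750)
√(1006 + (g - 1*(-555))) = √(1006 + (-9750 - 1*(-555))) = √(1006 + (-9750 + 555)) = √(1006 - 9195) = √(-8189) = I*√8189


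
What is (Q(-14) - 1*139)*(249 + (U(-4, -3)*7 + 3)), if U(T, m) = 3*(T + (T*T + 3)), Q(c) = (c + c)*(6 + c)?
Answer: 48195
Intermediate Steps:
Q(c) = 2*c*(6 + c) (Q(c) = (2*c)*(6 + c) = 2*c*(6 + c))
U(T, m) = 9 + 3*T + 3*T² (U(T, m) = 3*(T + (T² + 3)) = 3*(T + (3 + T²)) = 3*(3 + T + T²) = 9 + 3*T + 3*T²)
(Q(-14) - 1*139)*(249 + (U(-4, -3)*7 + 3)) = (2*(-14)*(6 - 14) - 1*139)*(249 + ((9 + 3*(-4) + 3*(-4)²)*7 + 3)) = (2*(-14)*(-8) - 139)*(249 + ((9 - 12 + 3*16)*7 + 3)) = (224 - 139)*(249 + ((9 - 12 + 48)*7 + 3)) = 85*(249 + (45*7 + 3)) = 85*(249 + (315 + 3)) = 85*(249 + 318) = 85*567 = 48195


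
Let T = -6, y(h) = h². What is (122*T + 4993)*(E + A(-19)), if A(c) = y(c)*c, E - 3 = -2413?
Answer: -39495209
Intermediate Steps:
E = -2410 (E = 3 - 2413 = -2410)
A(c) = c³ (A(c) = c²*c = c³)
(122*T + 4993)*(E + A(-19)) = (122*(-6) + 4993)*(-2410 + (-19)³) = (-732 + 4993)*(-2410 - 6859) = 4261*(-9269) = -39495209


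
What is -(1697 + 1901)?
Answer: -3598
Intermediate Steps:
-(1697 + 1901) = -1*3598 = -3598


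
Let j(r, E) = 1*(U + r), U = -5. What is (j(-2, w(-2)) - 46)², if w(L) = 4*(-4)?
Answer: 2809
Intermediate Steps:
w(L) = -16
j(r, E) = -5 + r (j(r, E) = 1*(-5 + r) = -5 + r)
(j(-2, w(-2)) - 46)² = ((-5 - 2) - 46)² = (-7 - 46)² = (-53)² = 2809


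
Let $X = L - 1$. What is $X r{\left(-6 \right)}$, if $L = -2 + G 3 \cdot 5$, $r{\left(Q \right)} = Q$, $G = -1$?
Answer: $108$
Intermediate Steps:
$L = -17$ ($L = -2 - 3 \cdot 5 = -2 - 15 = -17$)
$X = -18$ ($X = -17 - 1 = -18$)
$X r{\left(-6 \right)} = \left(-18\right) \left(-6\right) = 108$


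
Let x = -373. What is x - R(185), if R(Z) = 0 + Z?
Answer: -558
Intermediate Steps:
R(Z) = Z
x - R(185) = -373 - 1*185 = -373 - 185 = -558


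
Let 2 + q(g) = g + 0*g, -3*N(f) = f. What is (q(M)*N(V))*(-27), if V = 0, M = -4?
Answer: 0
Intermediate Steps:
N(f) = -f/3
q(g) = -2 + g (q(g) = -2 + (g + 0*g) = -2 + (g + 0) = -2 + g)
(q(M)*N(V))*(-27) = ((-2 - 4)*(-⅓*0))*(-27) = -6*0*(-27) = 0*(-27) = 0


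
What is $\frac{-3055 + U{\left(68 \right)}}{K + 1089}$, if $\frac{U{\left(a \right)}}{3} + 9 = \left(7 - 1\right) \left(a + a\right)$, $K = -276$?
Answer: $- \frac{634}{813} \approx -0.77983$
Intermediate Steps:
$U{\left(a \right)} = -27 + 36 a$ ($U{\left(a \right)} = -27 + 3 \left(7 - 1\right) \left(a + a\right) = -27 + 3 \cdot 6 \cdot 2 a = -27 + 3 \cdot 12 a = -27 + 36 a$)
$\frac{-3055 + U{\left(68 \right)}}{K + 1089} = \frac{-3055 + \left(-27 + 36 \cdot 68\right)}{-276 + 1089} = \frac{-3055 + \left(-27 + 2448\right)}{813} = \left(-3055 + 2421\right) \frac{1}{813} = \left(-634\right) \frac{1}{813} = - \frac{634}{813}$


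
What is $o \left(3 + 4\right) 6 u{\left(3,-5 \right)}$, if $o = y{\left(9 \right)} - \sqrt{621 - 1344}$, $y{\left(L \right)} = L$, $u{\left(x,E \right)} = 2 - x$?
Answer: $-378 + 42 i \sqrt{723} \approx -378.0 + 1129.3 i$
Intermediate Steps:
$o = 9 - i \sqrt{723}$ ($o = 9 - \sqrt{621 - 1344} = 9 - \sqrt{-723} = 9 - i \sqrt{723} \approx 9.0 - 26.889 i$)
$o \left(3 + 4\right) 6 u{\left(3,-5 \right)} = \left(9 - i \sqrt{723}\right) \left(3 + 4\right) 6 \left(2 - 3\right) = \left(9 - i \sqrt{723}\right) 7 \cdot 6 \left(2 - 3\right) = \left(9 - i \sqrt{723}\right) 42 \left(-1\right) = \left(9 - i \sqrt{723}\right) \left(-42\right) = -378 + 42 i \sqrt{723}$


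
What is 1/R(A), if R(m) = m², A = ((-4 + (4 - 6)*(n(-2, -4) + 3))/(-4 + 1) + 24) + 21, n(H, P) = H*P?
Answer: 9/25921 ≈ 0.00034721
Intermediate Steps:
A = 161/3 (A = ((-4 + (4 - 6)*(-2*(-4) + 3))/(-4 + 1) + 24) + 21 = ((-4 - 2*(8 + 3))/(-3) + 24) + 21 = ((-4 - 2*11)*(-⅓) + 24) + 21 = ((-4 - 22)*(-⅓) + 24) + 21 = (-26*(-⅓) + 24) + 21 = (26/3 + 24) + 21 = 98/3 + 21 = 161/3 ≈ 53.667)
1/R(A) = 1/((161/3)²) = 1/(25921/9) = 9/25921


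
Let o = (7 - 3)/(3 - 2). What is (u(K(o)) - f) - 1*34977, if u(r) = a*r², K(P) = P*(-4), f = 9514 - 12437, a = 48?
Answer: -19766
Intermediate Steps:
f = -2923
o = 4 (o = 4/1 = 4*1 = 4)
K(P) = -4*P
u(r) = 48*r²
(u(K(o)) - f) - 1*34977 = (48*(-4*4)² - 1*(-2923)) - 1*34977 = (48*(-16)² + 2923) - 34977 = (48*256 + 2923) - 34977 = (12288 + 2923) - 34977 = 15211 - 34977 = -19766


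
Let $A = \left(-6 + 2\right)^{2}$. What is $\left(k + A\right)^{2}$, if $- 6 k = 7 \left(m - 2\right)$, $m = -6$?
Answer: $\frac{5776}{9} \approx 641.78$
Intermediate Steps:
$A = 16$ ($A = \left(-4\right)^{2} = 16$)
$k = \frac{28}{3}$ ($k = - \frac{7 \left(-6 - 2\right)}{6} = - \frac{7 \left(-8\right)}{6} = \left(- \frac{1}{6}\right) \left(-56\right) = \frac{28}{3} \approx 9.3333$)
$\left(k + A\right)^{2} = \left(\frac{28}{3} + 16\right)^{2} = \left(\frac{76}{3}\right)^{2} = \frac{5776}{9}$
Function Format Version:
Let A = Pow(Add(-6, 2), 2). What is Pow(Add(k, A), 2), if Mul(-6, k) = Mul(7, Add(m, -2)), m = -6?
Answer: Rational(5776, 9) ≈ 641.78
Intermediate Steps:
A = 16 (A = Pow(-4, 2) = 16)
k = Rational(28, 3) (k = Mul(Rational(-1, 6), Mul(7, Add(-6, -2))) = Mul(Rational(-1, 6), Mul(7, -8)) = Mul(Rational(-1, 6), -56) = Rational(28, 3) ≈ 9.3333)
Pow(Add(k, A), 2) = Pow(Add(Rational(28, 3), 16), 2) = Pow(Rational(76, 3), 2) = Rational(5776, 9)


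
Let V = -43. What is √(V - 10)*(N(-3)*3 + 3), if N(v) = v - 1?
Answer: -9*I*√53 ≈ -65.521*I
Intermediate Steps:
N(v) = -1 + v
√(V - 10)*(N(-3)*3 + 3) = √(-43 - 10)*((-1 - 3)*3 + 3) = √(-53)*(-4*3 + 3) = (I*√53)*(-12 + 3) = (I*√53)*(-9) = -9*I*√53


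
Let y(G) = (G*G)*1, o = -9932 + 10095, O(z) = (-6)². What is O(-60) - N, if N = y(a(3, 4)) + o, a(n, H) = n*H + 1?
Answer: -296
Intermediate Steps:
O(z) = 36
a(n, H) = 1 + H*n (a(n, H) = H*n + 1 = 1 + H*n)
o = 163
y(G) = G² (y(G) = G²*1 = G²)
N = 332 (N = (1 + 4*3)² + 163 = (1 + 12)² + 163 = 13² + 163 = 169 + 163 = 332)
O(-60) - N = 36 - 1*332 = 36 - 332 = -296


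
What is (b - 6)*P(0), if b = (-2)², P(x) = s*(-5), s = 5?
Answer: 50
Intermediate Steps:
P(x) = -25 (P(x) = 5*(-5) = -25)
b = 4
(b - 6)*P(0) = (4 - 6)*(-25) = -2*(-25) = 50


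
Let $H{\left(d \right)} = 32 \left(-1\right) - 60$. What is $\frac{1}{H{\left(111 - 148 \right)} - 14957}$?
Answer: $- \frac{1}{15049} \approx -6.645 \cdot 10^{-5}$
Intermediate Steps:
$H{\left(d \right)} = -92$ ($H{\left(d \right)} = -32 - 60 = -92$)
$\frac{1}{H{\left(111 - 148 \right)} - 14957} = \frac{1}{-92 - 14957} = \frac{1}{-15049} = - \frac{1}{15049}$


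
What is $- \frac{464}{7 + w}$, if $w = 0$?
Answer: $- \frac{464}{7} \approx -66.286$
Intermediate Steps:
$- \frac{464}{7 + w} = - \frac{464}{7 + 0} = - \frac{464}{7}$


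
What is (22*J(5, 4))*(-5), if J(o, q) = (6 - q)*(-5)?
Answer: 1100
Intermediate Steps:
J(o, q) = -30 + 5*q
(22*J(5, 4))*(-5) = (22*(-30 + 5*4))*(-5) = (22*(-30 + 20))*(-5) = (22*(-10))*(-5) = -220*(-5) = 1100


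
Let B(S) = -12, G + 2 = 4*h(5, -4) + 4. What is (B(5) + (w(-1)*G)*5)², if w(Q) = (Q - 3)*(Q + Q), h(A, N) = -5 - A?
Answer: 2347024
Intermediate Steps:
G = -38 (G = -2 + (4*(-5 - 1*5) + 4) = -2 + (4*(-5 - 5) + 4) = -2 + (4*(-10) + 4) = -2 + (-40 + 4) = -2 - 36 = -38)
w(Q) = 2*Q*(-3 + Q) (w(Q) = (-3 + Q)*(2*Q) = 2*Q*(-3 + Q))
(B(5) + (w(-1)*G)*5)² = (-12 + ((2*(-1)*(-3 - 1))*(-38))*5)² = (-12 + ((2*(-1)*(-4))*(-38))*5)² = (-12 + (8*(-38))*5)² = (-12 - 304*5)² = (-12 - 1520)² = (-1532)² = 2347024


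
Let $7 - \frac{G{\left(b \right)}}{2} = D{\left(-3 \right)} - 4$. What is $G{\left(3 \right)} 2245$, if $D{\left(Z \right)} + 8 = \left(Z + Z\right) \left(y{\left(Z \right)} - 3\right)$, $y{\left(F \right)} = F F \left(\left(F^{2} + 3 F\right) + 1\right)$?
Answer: $246950$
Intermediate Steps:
$y{\left(F \right)} = F^{2} \left(1 + F^{2} + 3 F\right)$
$D{\left(Z \right)} = -8 + 2 Z \left(-3 + Z^{2} \left(1 + Z^{2} + 3 Z\right)\right)$ ($D{\left(Z \right)} = -8 + \left(Z + Z\right) \left(Z^{2} \left(1 + Z^{2} + 3 Z\right) - 3\right) = -8 + 2 Z \left(-3 + Z^{2} \left(1 + Z^{2} + 3 Z\right)\right)$)
$G{\left(b \right)} = 110$ ($G{\left(b \right)} = 14 - 2 \left(\left(-8 - -18 + 2 \left(-3\right)^{3} \left(1 + \left(-3\right)^{2} + 3 \left(-3\right)\right)\right) - 4\right) = 14 - 2 \left(\left(-8 + 18 + 2 \left(-27\right) \left(1 + 9 - 9\right)\right) - 4\right) = 14 - 2 \left(\left(-8 + 18 + 2 \left(-27\right) 1\right) - 4\right) = 14 - 2 \left(\left(-8 + 18 - 54\right) - 4\right) = 14 - 2 \left(-44 - 4\right) = 14 - -96 = 14 + 96 = 110$)
$G{\left(3 \right)} 2245 = 110 \cdot 2245 = 246950$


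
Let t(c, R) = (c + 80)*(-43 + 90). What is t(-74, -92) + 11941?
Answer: 12223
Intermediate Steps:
t(c, R) = 3760 + 47*c (t(c, R) = (80 + c)*47 = 3760 + 47*c)
t(-74, -92) + 11941 = (3760 + 47*(-74)) + 11941 = (3760 - 3478) + 11941 = 282 + 11941 = 12223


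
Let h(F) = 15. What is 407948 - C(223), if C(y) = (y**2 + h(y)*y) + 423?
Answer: 354451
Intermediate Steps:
C(y) = 423 + y**2 + 15*y (C(y) = (y**2 + 15*y) + 423 = 423 + y**2 + 15*y)
407948 - C(223) = 407948 - (423 + 223**2 + 15*223) = 407948 - (423 + 49729 + 3345) = 407948 - 1*53497 = 407948 - 53497 = 354451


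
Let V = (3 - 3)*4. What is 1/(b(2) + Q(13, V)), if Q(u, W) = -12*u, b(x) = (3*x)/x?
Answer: -1/153 ≈ -0.0065359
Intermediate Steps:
V = 0 (V = 0*4 = 0)
b(x) = 3
1/(b(2) + Q(13, V)) = 1/(3 - 12*13) = 1/(3 - 156) = 1/(-153) = -1/153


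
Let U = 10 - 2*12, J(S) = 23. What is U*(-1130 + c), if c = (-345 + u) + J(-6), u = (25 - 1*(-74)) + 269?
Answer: 15176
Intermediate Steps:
u = 368 (u = (25 + 74) + 269 = 99 + 269 = 368)
U = -14 (U = 10 - 24 = -14)
c = 46 (c = (-345 + 368) + 23 = 23 + 23 = 46)
U*(-1130 + c) = -14*(-1130 + 46) = -14*(-1084) = 15176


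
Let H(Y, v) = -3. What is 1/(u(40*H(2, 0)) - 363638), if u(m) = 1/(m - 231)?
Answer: -351/127636939 ≈ -2.7500e-6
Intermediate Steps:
u(m) = 1/(-231 + m)
1/(u(40*H(2, 0)) - 363638) = 1/(1/(-231 + 40*(-3)) - 363638) = 1/(1/(-231 - 120) - 363638) = 1/(1/(-351) - 363638) = 1/(-1/351 - 363638) = 1/(-127636939/351) = -351/127636939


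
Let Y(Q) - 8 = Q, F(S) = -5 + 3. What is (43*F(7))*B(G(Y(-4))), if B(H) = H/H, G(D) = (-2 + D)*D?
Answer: -86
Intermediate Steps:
F(S) = -2
Y(Q) = 8 + Q
G(D) = D*(-2 + D)
B(H) = 1
(43*F(7))*B(G(Y(-4))) = (43*(-2))*1 = -86*1 = -86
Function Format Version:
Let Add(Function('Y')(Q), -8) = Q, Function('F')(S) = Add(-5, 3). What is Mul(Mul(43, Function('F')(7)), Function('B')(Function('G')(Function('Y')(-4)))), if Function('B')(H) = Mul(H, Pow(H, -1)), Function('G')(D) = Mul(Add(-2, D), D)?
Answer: -86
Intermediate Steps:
Function('F')(S) = -2
Function('Y')(Q) = Add(8, Q)
Function('G')(D) = Mul(D, Add(-2, D))
Function('B')(H) = 1
Mul(Mul(43, Function('F')(7)), Function('B')(Function('G')(Function('Y')(-4)))) = Mul(Mul(43, -2), 1) = Mul(-86, 1) = -86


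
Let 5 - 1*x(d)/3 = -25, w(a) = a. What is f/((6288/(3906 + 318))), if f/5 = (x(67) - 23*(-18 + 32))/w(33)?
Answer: -9280/393 ≈ -23.613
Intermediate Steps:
x(d) = 90 (x(d) = 15 - 3*(-25) = 15 + 75 = 90)
f = -1160/33 (f = 5*((90 - 23*(-18 + 32))/33) = 5*((90 - 23*14)*(1/33)) = 5*((90 - 322)*(1/33)) = 5*(-232*1/33) = 5*(-232/33) = -1160/33 ≈ -35.151)
f/((6288/(3906 + 318))) = -1160/(33*(6288/(3906 + 318))) = -1160/(33*(6288/4224)) = -1160/(33*(6288*(1/4224))) = -1160/(33*131/88) = -1160/33*88/131 = -9280/393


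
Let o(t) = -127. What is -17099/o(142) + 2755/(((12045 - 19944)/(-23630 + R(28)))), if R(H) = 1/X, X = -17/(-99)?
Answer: 142813769752/17053941 ≈ 8374.2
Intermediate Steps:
X = 17/99 (X = -17*(-1/99) = 17/99 ≈ 0.17172)
R(H) = 99/17 (R(H) = 1/(17/99) = 99/17)
-17099/o(142) + 2755/(((12045 - 19944)/(-23630 + R(28)))) = -17099/(-127) + 2755/(((12045 - 19944)/(-23630 + 99/17))) = -17099*(-1/127) + 2755/((-7899/(-401611/17))) = 17099/127 + 2755/((-7899*(-17/401611))) = 17099/127 + 2755/(134283/401611) = 17099/127 + 2755*(401611/134283) = 17099/127 + 1106438305/134283 = 142813769752/17053941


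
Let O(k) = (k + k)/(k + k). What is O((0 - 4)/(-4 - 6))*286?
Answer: 286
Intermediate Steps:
O(k) = 1 (O(k) = (2*k)/((2*k)) = (2*k)*(1/(2*k)) = 1)
O((0 - 4)/(-4 - 6))*286 = 1*286 = 286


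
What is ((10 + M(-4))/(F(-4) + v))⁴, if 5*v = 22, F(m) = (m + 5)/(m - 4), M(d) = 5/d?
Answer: 15006250000/855036081 ≈ 17.550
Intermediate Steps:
F(m) = (5 + m)/(-4 + m)
v = 22/5 (v = (⅕)*22 = 22/5 ≈ 4.4000)
((10 + M(-4))/(F(-4) + v))⁴ = ((10 + 5/(-4))/((5 - 4)/(-4 - 4) + 22/5))⁴ = ((10 + 5*(-¼))/(1/(-8) + 22/5))⁴ = ((10 - 5/4)/(-⅛*1 + 22/5))⁴ = (35/(4*(-⅛ + 22/5)))⁴ = (35/(4*(171/40)))⁴ = ((35/4)*(40/171))⁴ = (350/171)⁴ = 15006250000/855036081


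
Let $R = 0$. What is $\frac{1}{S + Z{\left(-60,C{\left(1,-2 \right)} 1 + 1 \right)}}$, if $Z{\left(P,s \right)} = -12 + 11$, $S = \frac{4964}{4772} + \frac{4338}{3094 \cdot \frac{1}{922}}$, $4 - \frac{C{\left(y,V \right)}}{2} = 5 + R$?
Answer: $\frac{1845571}{2385857130} \approx 0.00077355$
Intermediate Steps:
$C{\left(y,V \right)} = -2$ ($C{\left(y,V \right)} = 8 - 2 \left(5 + 0\right) = 8 - 10 = -2$)
$S = \frac{2387702701}{1845571}$ ($S = 4964 \cdot \frac{1}{4772} + \frac{4338}{3094 \cdot \frac{1}{922}} = \frac{1241}{1193} + \frac{4338}{\frac{1547}{461}} = \frac{1241}{1193} + 4338 \cdot \frac{461}{1547} = \frac{1241}{1193} + \frac{1999818}{1547} = \frac{2387702701}{1845571} \approx 1293.7$)
$Z{\left(P,s \right)} = -1$
$\frac{1}{S + Z{\left(-60,C{\left(1,-2 \right)} 1 + 1 \right)}} = \frac{1}{\frac{2387702701}{1845571} - 1} = \frac{1}{\frac{2385857130}{1845571}} = \frac{1845571}{2385857130}$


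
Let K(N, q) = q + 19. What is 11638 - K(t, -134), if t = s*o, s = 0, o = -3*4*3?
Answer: 11753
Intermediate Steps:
o = -36 (o = -12*3 = -36)
t = 0 (t = 0*(-36) = 0)
K(N, q) = 19 + q
11638 - K(t, -134) = 11638 - (19 - 134) = 11638 - 1*(-115) = 11638 + 115 = 11753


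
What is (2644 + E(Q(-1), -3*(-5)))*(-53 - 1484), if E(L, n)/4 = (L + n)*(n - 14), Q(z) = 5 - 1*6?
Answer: -4149900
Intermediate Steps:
Q(z) = -1 (Q(z) = 5 - 6 = -1)
E(L, n) = 4*(-14 + n)*(L + n) (E(L, n) = 4*((L + n)*(n - 14)) = 4*((L + n)*(-14 + n)) = 4*((-14 + n)*(L + n)) = 4*(-14 + n)*(L + n))
(2644 + E(Q(-1), -3*(-5)))*(-53 - 1484) = (2644 + (-56*(-1) - (-168)*(-5) + 4*(-3*(-5))² + 4*(-1)*(-3*(-5))))*(-53 - 1484) = (2644 + (56 - 56*15 + 4*15² + 4*(-1)*15))*(-1537) = (2644 + (56 - 840 + 4*225 - 60))*(-1537) = (2644 + (56 - 840 + 900 - 60))*(-1537) = (2644 + 56)*(-1537) = 2700*(-1537) = -4149900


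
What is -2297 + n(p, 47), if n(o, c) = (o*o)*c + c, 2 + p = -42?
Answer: 88742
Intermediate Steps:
p = -44 (p = -2 - 42 = -44)
n(o, c) = c + c*o² (n(o, c) = o²*c + c = c*o² + c = c + c*o²)
-2297 + n(p, 47) = -2297 + 47*(1 + (-44)²) = -2297 + 47*(1 + 1936) = -2297 + 47*1937 = -2297 + 91039 = 88742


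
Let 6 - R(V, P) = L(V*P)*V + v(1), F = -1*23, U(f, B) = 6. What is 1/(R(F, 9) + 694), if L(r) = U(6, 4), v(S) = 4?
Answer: 1/834 ≈ 0.0011990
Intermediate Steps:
L(r) = 6
F = -23
R(V, P) = 2 - 6*V (R(V, P) = 6 - (6*V + 4) = 6 - (4 + 6*V) = 6 + (-4 - 6*V) = 2 - 6*V)
1/(R(F, 9) + 694) = 1/((2 - 6*(-23)) + 694) = 1/((2 + 138) + 694) = 1/(140 + 694) = 1/834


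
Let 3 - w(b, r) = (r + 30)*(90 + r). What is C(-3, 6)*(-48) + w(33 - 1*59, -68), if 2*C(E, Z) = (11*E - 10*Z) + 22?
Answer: 2543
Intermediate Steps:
C(E, Z) = 11 - 5*Z + 11*E/2 (C(E, Z) = ((11*E - 10*Z) + 22)/2 = ((-10*Z + 11*E) + 22)/2 = (22 - 10*Z + 11*E)/2 = 11 - 5*Z + 11*E/2)
w(b, r) = 3 - (30 + r)*(90 + r) (w(b, r) = 3 - (r + 30)*(90 + r) = 3 - (30 + r)*(90 + r))
C(-3, 6)*(-48) + w(33 - 1*59, -68) = (11 - 5*6 + (11/2)*(-3))*(-48) + (-2697 - 1*(-68)² - 120*(-68)) = (11 - 30 - 33/2)*(-48) + (-2697 - 1*4624 + 8160) = -71/2*(-48) + (-2697 - 4624 + 8160) = 1704 + 839 = 2543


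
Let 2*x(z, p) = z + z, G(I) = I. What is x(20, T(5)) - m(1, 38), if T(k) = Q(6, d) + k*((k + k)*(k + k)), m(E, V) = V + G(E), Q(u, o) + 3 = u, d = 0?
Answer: -19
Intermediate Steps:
Q(u, o) = -3 + u
m(E, V) = E + V (m(E, V) = V + E = E + V)
T(k) = 3 + 4*k**3 (T(k) = (-3 + 6) + k*((k + k)*(k + k)) = 3 + k*((2*k)*(2*k)) = 3 + k*(4*k**2) = 3 + 4*k**3)
x(z, p) = z (x(z, p) = (z + z)/2 = (2*z)/2 = z)
x(20, T(5)) - m(1, 38) = 20 - (1 + 38) = 20 - 1*39 = 20 - 39 = -19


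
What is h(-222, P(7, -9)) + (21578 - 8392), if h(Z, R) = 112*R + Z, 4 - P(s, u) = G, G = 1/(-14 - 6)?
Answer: 67088/5 ≈ 13418.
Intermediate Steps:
G = -1/20 (G = 1/(-20) = -1/20 ≈ -0.050000)
P(s, u) = 81/20 (P(s, u) = 4 - 1*(-1/20) = 4 + 1/20 = 81/20)
h(Z, R) = Z + 112*R
h(-222, P(7, -9)) + (21578 - 8392) = (-222 + 112*(81/20)) + (21578 - 8392) = (-222 + 2268/5) + 13186 = 1158/5 + 13186 = 67088/5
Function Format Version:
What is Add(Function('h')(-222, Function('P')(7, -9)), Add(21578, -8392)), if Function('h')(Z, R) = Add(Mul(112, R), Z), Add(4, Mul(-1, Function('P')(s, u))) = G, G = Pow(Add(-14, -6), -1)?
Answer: Rational(67088, 5) ≈ 13418.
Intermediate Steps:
G = Rational(-1, 20) (G = Pow(-20, -1) = Rational(-1, 20) ≈ -0.050000)
Function('P')(s, u) = Rational(81, 20) (Function('P')(s, u) = Add(4, Mul(-1, Rational(-1, 20))) = Add(4, Rational(1, 20)) = Rational(81, 20))
Function('h')(Z, R) = Add(Z, Mul(112, R))
Add(Function('h')(-222, Function('P')(7, -9)), Add(21578, -8392)) = Add(Add(-222, Mul(112, Rational(81, 20))), Add(21578, -8392)) = Add(Add(-222, Rational(2268, 5)), 13186) = Add(Rational(1158, 5), 13186) = Rational(67088, 5)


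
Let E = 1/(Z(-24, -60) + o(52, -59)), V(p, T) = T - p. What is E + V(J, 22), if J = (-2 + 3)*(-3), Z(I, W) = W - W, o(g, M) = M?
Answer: 1474/59 ≈ 24.983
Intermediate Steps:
Z(I, W) = 0
J = -3 (J = 1*(-3) = -3)
E = -1/59 (E = 1/(0 - 59) = 1/(-59) = -1/59 ≈ -0.016949)
E + V(J, 22) = -1/59 + (22 - 1*(-3)) = -1/59 + (22 + 3) = -1/59 + 25 = 1474/59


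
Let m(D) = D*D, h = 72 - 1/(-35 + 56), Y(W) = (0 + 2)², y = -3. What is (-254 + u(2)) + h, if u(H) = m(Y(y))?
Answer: -3487/21 ≈ -166.05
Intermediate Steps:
Y(W) = 4 (Y(W) = 2² = 4)
h = 1511/21 (h = 72 - 1/21 = 1511/21 ≈ 71.952)
m(D) = D²
u(H) = 16 (u(H) = 4² = 16)
(-254 + u(2)) + h = (-254 + 16) + 1511/21 = -238 + 1511/21 = -3487/21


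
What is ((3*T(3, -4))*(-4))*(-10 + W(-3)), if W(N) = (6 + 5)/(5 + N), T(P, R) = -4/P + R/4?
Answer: -126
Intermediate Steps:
T(P, R) = -4/P + R/4 (T(P, R) = -4/P + R*(¼) = -4/P + R/4)
W(N) = 11/(5 + N)
((3*T(3, -4))*(-4))*(-10 + W(-3)) = ((3*(-4/3 + (¼)*(-4)))*(-4))*(-10 + 11/(5 - 3)) = ((3*(-4*⅓ - 1))*(-4))*(-10 + 11/2) = ((3*(-4/3 - 1))*(-4))*(-10 + 11*(½)) = ((3*(-7/3))*(-4))*(-10 + 11/2) = -7*(-4)*(-9/2) = 28*(-9/2) = -126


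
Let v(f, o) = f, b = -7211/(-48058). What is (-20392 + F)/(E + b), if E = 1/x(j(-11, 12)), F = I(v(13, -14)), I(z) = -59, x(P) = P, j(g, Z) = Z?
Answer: -5897004948/67295 ≈ -87629.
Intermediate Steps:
b = 7211/48058 (b = -7211*(-1/48058) = 7211/48058 ≈ 0.15005)
F = -59
E = 1/12 ≈ 0.083333
(-20392 + F)/(E + b) = (-20392 - 59)/(1/12 + 7211/48058) = -20451/67295/288348 = -20451*288348/67295 = -5897004948/67295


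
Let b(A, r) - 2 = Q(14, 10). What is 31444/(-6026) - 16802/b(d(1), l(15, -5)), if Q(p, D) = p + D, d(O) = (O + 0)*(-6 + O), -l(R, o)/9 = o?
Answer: -25516599/39169 ≈ -651.45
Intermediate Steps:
l(R, o) = -9*o
d(O) = O*(-6 + O)
Q(p, D) = D + p
b(A, r) = 26 (b(A, r) = 2 + (10 + 14) = 2 + 24 = 26)
31444/(-6026) - 16802/b(d(1), l(15, -5)) = 31444/(-6026) - 16802/26 = 31444*(-1/6026) - 16802*1/26 = -15722/3013 - 8401/13 = -25516599/39169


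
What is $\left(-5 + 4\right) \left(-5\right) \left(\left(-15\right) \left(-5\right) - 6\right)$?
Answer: $345$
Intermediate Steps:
$\left(-5 + 4\right) \left(-5\right) \left(\left(-15\right) \left(-5\right) - 6\right) = \left(-1\right) \left(-5\right) \left(75 - 6\right) = 5 \cdot 69 = 345$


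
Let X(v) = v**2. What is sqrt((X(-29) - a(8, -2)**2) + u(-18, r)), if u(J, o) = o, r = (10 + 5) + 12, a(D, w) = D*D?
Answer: 2*I*sqrt(807) ≈ 56.815*I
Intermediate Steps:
a(D, w) = D**2
r = 27 (r = 15 + 12 = 27)
sqrt((X(-29) - a(8, -2)**2) + u(-18, r)) = sqrt(((-29)**2 - (8**2)**2) + 27) = sqrt((841 - 1*64**2) + 27) = sqrt((841 - 1*4096) + 27) = sqrt((841 - 4096) + 27) = sqrt(-3255 + 27) = sqrt(-3228) = 2*I*sqrt(807)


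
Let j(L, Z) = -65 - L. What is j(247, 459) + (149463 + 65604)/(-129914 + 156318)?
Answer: -8022981/26404 ≈ -303.85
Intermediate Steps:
j(247, 459) + (149463 + 65604)/(-129914 + 156318) = (-65 - 1*247) + (149463 + 65604)/(-129914 + 156318) = (-65 - 247) + 215067/26404 = -312 + 215067*(1/26404) = -312 + 215067/26404 = -8022981/26404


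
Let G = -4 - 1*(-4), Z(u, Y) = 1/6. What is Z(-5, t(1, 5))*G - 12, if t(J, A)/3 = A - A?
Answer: -12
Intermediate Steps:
t(J, A) = 0 (t(J, A) = 3*(A - A) = 3*0 = 0)
Z(u, Y) = ⅙
G = 0 (G = -4 + 4 = 0)
Z(-5, t(1, 5))*G - 12 = (⅙)*0 - 12 = 0 - 12 = -12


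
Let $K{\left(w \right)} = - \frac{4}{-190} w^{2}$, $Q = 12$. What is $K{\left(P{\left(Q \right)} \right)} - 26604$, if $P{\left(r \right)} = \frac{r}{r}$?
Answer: $- \frac{2527378}{95} \approx -26604.0$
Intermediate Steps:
$P{\left(r \right)} = 1$
$K{\left(w \right)} = \frac{2 w^{2}}{95}$ ($K{\left(w \right)} = \left(-4\right) \left(- \frac{1}{190}\right) w^{2} = \frac{2 w^{2}}{95}$)
$K{\left(P{\left(Q \right)} \right)} - 26604 = \frac{2 \cdot 1^{2}}{95} - 26604 = \frac{2}{95} \cdot 1 - 26604 = \frac{2}{95} - 26604 = - \frac{2527378}{95}$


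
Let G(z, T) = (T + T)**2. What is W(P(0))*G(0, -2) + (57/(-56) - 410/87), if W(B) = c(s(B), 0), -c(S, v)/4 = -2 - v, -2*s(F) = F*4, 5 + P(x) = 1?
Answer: 595697/4872 ≈ 122.27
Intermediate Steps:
P(x) = -4 (P(x) = -5 + 1 = -4)
s(F) = -2*F (s(F) = -F*4/2 = -2*F)
G(z, T) = 4*T**2 (G(z, T) = (2*T)**2 = 4*T**2)
c(S, v) = 8 + 4*v (c(S, v) = -4*(-2 - v) = 8 + 4*v)
W(B) = 8 (W(B) = 8 + 4*0 = 8 + 0 = 8)
W(P(0))*G(0, -2) + (57/(-56) - 410/87) = 8*(4*(-2)**2) + (57/(-56) - 410/87) = 8*(4*4) + (57*(-1/56) - 410*1/87) = 8*16 + (-57/56 - 410/87) = 128 - 27919/4872 = 595697/4872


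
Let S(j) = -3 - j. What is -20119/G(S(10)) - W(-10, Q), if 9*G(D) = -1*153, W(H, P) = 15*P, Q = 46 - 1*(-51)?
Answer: -4616/17 ≈ -271.53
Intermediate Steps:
Q = 97 (Q = 46 + 51 = 97)
G(D) = -17 (G(D) = (-1*153)/9 = (⅑)*(-153) = -17)
-20119/G(S(10)) - W(-10, Q) = -20119/(-17) - 15*97 = -20119*(-1/17) - 1*1455 = 20119/17 - 1455 = -4616/17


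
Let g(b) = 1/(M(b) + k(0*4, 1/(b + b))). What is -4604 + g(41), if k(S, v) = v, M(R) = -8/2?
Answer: -1505590/327 ≈ -4604.3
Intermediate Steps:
M(R) = -4 (M(R) = -8*½ = -4)
g(b) = 1/(-4 + 1/(2*b)) (g(b) = 1/(-4 + 1/(b + b)) = 1/(-4 + 1/(2*b)))
-4604 + g(41) = -4604 - 2*41/(-1 + 8*41) = -4604 - 2*41/(-1 + 328) = -4604 - 2*41/327 = -4604 - 2*41*1/327 = -4604 - 82/327 = -1505590/327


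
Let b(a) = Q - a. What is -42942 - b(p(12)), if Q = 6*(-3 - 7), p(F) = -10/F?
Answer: -257297/6 ≈ -42883.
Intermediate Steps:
Q = -60 (Q = 6*(-10) = -60)
b(a) = -60 - a
-42942 - b(p(12)) = -42942 - (-60 - (-10)/12) = -42942 - (-60 - 1*(-⅚)) = -42942 - (-60 + ⅚) = -42942 - 1*(-355/6) = -42942 + 355/6 = -257297/6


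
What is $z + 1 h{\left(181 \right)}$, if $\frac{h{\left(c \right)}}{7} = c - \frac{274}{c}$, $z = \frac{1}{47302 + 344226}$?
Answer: $\frac{89036991133}{70866568} \approx 1256.4$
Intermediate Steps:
$z = \frac{1}{391528} \approx 2.5541 \cdot 10^{-6}$
$h{\left(c \right)} = - \frac{1918}{c} + 7 c$ ($h{\left(c \right)} = 7 \left(c - \frac{274}{c}\right) = - \frac{1918}{c} + 7 c$)
$z + 1 h{\left(181 \right)} = \frac{1}{391528} + 1 \left(- \frac{1918}{181} + 7 \cdot 181\right) = \frac{1}{391528} + 1 \left(\left(-1918\right) \frac{1}{181} + 1267\right) = \frac{1}{391528} + 1 \left(- \frac{1918}{181} + 1267\right) = \frac{1}{391528} + 1 \cdot \frac{227409}{181} = \frac{1}{391528} + \frac{227409}{181} = \frac{89036991133}{70866568}$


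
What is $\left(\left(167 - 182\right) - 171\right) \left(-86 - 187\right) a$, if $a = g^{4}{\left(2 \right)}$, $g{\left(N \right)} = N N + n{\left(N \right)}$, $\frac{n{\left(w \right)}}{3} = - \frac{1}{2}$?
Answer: $\frac{15868125}{8} \approx 1.9835 \cdot 10^{6}$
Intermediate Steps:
$n{\left(w \right)} = - \frac{3}{2}$ ($n{\left(w \right)} = 3 \left(- \frac{1}{2}\right) = - \frac{3}{2}$)
$g{\left(N \right)} = - \frac{3}{2} + N^{2}$ ($g{\left(N \right)} = N N - \frac{3}{2} = N^{2} - \frac{3}{2} = - \frac{3}{2} + N^{2}$)
$a = \frac{625}{16}$ ($a = \left(- \frac{3}{2} + 2^{2}\right)^{4} = \left(- \frac{3}{2} + 4\right)^{4} = \left(\frac{5}{2}\right)^{4} = \frac{625}{16} \approx 39.063$)
$\left(\left(167 - 182\right) - 171\right) \left(-86 - 187\right) a = \left(\left(167 - 182\right) - 171\right) \left(-86 - 187\right) \frac{625}{16} = \left(-15 - 171\right) \left(-273\right) \frac{625}{16} = \left(-186\right) \left(-273\right) \frac{625}{16} = 50778 \cdot \frac{625}{16} = \frac{15868125}{8}$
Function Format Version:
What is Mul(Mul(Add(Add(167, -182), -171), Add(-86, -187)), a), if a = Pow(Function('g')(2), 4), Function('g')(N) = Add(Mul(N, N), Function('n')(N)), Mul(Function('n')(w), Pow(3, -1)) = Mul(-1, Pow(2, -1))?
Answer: Rational(15868125, 8) ≈ 1.9835e+6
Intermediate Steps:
Function('n')(w) = Rational(-3, 2) (Function('n')(w) = Mul(3, Mul(-1, Pow(2, -1))) = Mul(3, Mul(-1, Rational(1, 2))) = Mul(3, Rational(-1, 2)) = Rational(-3, 2))
Function('g')(N) = Add(Rational(-3, 2), Pow(N, 2)) (Function('g')(N) = Add(Mul(N, N), Rational(-3, 2)) = Add(Pow(N, 2), Rational(-3, 2)) = Add(Rational(-3, 2), Pow(N, 2)))
a = Rational(625, 16) (a = Pow(Add(Rational(-3, 2), Pow(2, 2)), 4) = Pow(Add(Rational(-3, 2), 4), 4) = Pow(Rational(5, 2), 4) = Rational(625, 16) ≈ 39.063)
Mul(Mul(Add(Add(167, -182), -171), Add(-86, -187)), a) = Mul(Mul(Add(Add(167, -182), -171), Add(-86, -187)), Rational(625, 16)) = Mul(Mul(Add(-15, -171), -273), Rational(625, 16)) = Mul(Mul(-186, -273), Rational(625, 16)) = Mul(50778, Rational(625, 16)) = Rational(15868125, 8)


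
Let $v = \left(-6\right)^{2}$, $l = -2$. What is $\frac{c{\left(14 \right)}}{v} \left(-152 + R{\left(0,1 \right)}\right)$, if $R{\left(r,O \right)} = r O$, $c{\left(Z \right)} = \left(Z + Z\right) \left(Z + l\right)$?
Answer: $- \frac{4256}{3} \approx -1418.7$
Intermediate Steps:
$v = 36$
$c{\left(Z \right)} = 2 Z \left(-2 + Z\right)$ ($c{\left(Z \right)} = \left(Z + Z\right) \left(Z - 2\right) = 2 Z \left(-2 + Z\right)$)
$R{\left(r,O \right)} = O r$
$\frac{c{\left(14 \right)}}{v} \left(-152 + R{\left(0,1 \right)}\right) = \frac{2 \cdot 14 \left(-2 + 14\right)}{36} \left(-152 + 1 \cdot 0\right) = 2 \cdot 14 \cdot 12 \cdot \frac{1}{36} \left(-152 + 0\right) = 336 \cdot \frac{1}{36} \left(-152\right) = \frac{28}{3} \left(-152\right) = - \frac{4256}{3}$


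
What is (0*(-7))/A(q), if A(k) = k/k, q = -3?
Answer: 0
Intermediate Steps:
A(k) = 1
(0*(-7))/A(q) = (0*(-7))/1 = 1*0 = 0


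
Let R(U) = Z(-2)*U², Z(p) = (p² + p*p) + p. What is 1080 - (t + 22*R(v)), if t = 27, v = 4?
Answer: -1059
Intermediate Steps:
Z(p) = p + 2*p² (Z(p) = (p² + p²) + p = 2*p² + p = p + 2*p²)
R(U) = 6*U² (R(U) = (-2*(1 + 2*(-2)))*U² = (-2*(1 - 4))*U² = (-2*(-3))*U² = 6*U²)
1080 - (t + 22*R(v)) = 1080 - (27 + 22*(6*4²)) = 1080 - (27 + 22*(6*16)) = 1080 - (27 + 22*96) = 1080 - (27 + 2112) = 1080 - 1*2139 = 1080 - 2139 = -1059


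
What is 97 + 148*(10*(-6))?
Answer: -8783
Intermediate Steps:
97 + 148*(10*(-6)) = 97 + 148*(-60) = 97 - 8880 = -8783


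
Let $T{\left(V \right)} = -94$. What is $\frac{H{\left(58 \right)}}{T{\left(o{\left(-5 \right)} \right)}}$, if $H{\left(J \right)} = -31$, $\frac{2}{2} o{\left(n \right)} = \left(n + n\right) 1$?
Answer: $\frac{31}{94} \approx 0.32979$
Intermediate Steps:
$o{\left(n \right)} = 2 n$ ($o{\left(n \right)} = \left(n + n\right) 1 = 2 n 1 = 2 n$)
$\frac{H{\left(58 \right)}}{T{\left(o{\left(-5 \right)} \right)}} = - \frac{31}{-94} = \left(-31\right) \left(- \frac{1}{94}\right) = \frac{31}{94}$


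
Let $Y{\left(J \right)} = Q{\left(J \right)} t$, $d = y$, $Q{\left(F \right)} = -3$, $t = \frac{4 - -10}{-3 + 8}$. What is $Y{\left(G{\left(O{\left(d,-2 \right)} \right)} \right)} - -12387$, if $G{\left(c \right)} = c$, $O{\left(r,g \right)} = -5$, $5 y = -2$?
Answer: $\frac{61893}{5} \approx 12379.0$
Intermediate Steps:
$y = - \frac{2}{5}$ ($y = \frac{1}{5} \left(-2\right) = - \frac{2}{5} \approx -0.4$)
$t = \frac{14}{5}$ ($t = \frac{4 + 10}{5} = 14 \cdot \frac{1}{5} = \frac{14}{5} \approx 2.8$)
$d = - \frac{2}{5} \approx -0.4$
$Y{\left(J \right)} = - \frac{42}{5}$ ($Y{\left(J \right)} = \left(-3\right) \frac{14}{5} = - \frac{42}{5}$)
$Y{\left(G{\left(O{\left(d,-2 \right)} \right)} \right)} - -12387 = - \frac{42}{5} - -12387 = - \frac{42}{5} + 12387 = \frac{61893}{5}$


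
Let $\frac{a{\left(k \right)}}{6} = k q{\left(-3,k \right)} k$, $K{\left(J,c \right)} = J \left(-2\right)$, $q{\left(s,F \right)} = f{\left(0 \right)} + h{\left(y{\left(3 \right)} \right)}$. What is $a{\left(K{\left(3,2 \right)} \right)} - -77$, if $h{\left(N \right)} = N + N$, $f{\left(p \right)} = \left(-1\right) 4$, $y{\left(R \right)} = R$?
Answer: $509$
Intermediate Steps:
$f{\left(p \right)} = -4$
$h{\left(N \right)} = 2 N$
$q{\left(s,F \right)} = 2$ ($q{\left(s,F \right)} = -4 + 2 \cdot 3 = -4 + 6 = 2$)
$K{\left(J,c \right)} = - 2 J$
$a{\left(k \right)} = 12 k^{2}$ ($a{\left(k \right)} = 6 k 2 k = 6 \cdot 2 k k = 6 \cdot 2 k^{2} = 12 k^{2}$)
$a{\left(K{\left(3,2 \right)} \right)} - -77 = 12 \left(\left(-2\right) 3\right)^{2} - -77 = 12 \left(-6\right)^{2} + 77 = 12 \cdot 36 + 77 = 432 + 77 = 509$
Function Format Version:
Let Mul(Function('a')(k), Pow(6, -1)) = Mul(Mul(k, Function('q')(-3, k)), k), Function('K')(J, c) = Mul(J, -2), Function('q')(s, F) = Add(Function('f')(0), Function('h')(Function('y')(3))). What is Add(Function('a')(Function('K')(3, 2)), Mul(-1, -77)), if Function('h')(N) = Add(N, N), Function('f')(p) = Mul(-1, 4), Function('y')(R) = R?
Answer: 509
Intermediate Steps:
Function('f')(p) = -4
Function('h')(N) = Mul(2, N)
Function('q')(s, F) = 2 (Function('q')(s, F) = Add(-4, Mul(2, 3)) = Add(-4, 6) = 2)
Function('K')(J, c) = Mul(-2, J)
Function('a')(k) = Mul(12, Pow(k, 2)) (Function('a')(k) = Mul(6, Mul(Mul(k, 2), k)) = Mul(6, Mul(Mul(2, k), k)) = Mul(6, Mul(2, Pow(k, 2))) = Mul(12, Pow(k, 2)))
Add(Function('a')(Function('K')(3, 2)), Mul(-1, -77)) = Add(Mul(12, Pow(Mul(-2, 3), 2)), Mul(-1, -77)) = Add(Mul(12, Pow(-6, 2)), 77) = Add(Mul(12, 36), 77) = Add(432, 77) = 509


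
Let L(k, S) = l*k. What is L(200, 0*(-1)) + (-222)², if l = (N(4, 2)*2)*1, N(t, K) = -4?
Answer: 47684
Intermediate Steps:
l = -8 (l = -4*2*1 = -8*1 = -8)
L(k, S) = -8*k
L(200, 0*(-1)) + (-222)² = -8*200 + (-222)² = -1600 + 49284 = 47684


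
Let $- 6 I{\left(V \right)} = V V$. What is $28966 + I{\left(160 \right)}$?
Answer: $\frac{74098}{3} \approx 24699.0$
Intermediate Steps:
$I{\left(V \right)} = - \frac{V^{2}}{6}$ ($I{\left(V \right)} = - \frac{V V}{6} = - \frac{V^{2}}{6}$)
$28966 + I{\left(160 \right)} = 28966 - \frac{160^{2}}{6} = 28966 - \frac{12800}{3} = \frac{74098}{3}$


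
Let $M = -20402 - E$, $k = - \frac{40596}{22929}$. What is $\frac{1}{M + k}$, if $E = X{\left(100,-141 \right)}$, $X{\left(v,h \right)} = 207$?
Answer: $- \frac{7643}{157528119} \approx -4.8518 \cdot 10^{-5}$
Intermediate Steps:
$E = 207$
$k = - \frac{13532}{7643}$ ($k = \left(-40596\right) \frac{1}{22929} = - \frac{13532}{7643} \approx -1.7705$)
$M = -20609$ ($M = -20402 - 207 = -20609$)
$\frac{1}{M + k} = \frac{1}{-20609 - \frac{13532}{7643}} = \frac{1}{- \frac{157528119}{7643}} = - \frac{7643}{157528119}$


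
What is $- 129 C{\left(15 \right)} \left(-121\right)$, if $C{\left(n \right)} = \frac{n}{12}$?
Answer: $\frac{78045}{4} \approx 19511.0$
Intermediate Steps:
$C{\left(n \right)} = \frac{n}{12}$ ($C{\left(n \right)} = n \frac{1}{12} = \frac{n}{12}$)
$- 129 C{\left(15 \right)} \left(-121\right) = - 129 \cdot \frac{1}{12} \cdot 15 \left(-121\right) = \left(-129\right) \frac{5}{4} \left(-121\right) = \left(- \frac{645}{4}\right) \left(-121\right) = \frac{78045}{4}$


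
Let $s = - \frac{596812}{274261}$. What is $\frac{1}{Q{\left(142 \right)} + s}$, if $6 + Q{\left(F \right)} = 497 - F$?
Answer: $\frac{274261}{95120277} \approx 0.0028833$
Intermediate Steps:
$Q{\left(F \right)} = 491 - F$ ($Q{\left(F \right)} = -6 - \left(-497 + F\right) = 491 - F$)
$s = - \frac{596812}{274261}$ ($s = \left(-596812\right) \frac{1}{274261} = - \frac{596812}{274261} \approx -2.1761$)
$\frac{1}{Q{\left(142 \right)} + s} = \frac{1}{\left(491 - 142\right) - \frac{596812}{274261}} = \frac{1}{349 - \frac{596812}{274261}} = \frac{1}{\frac{95120277}{274261}} = \frac{274261}{95120277}$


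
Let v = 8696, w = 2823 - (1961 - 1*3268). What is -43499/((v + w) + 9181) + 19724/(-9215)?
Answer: -834909353/202794505 ≈ -4.1170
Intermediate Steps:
w = 4130 (w = 2823 - (1961 - 3268) = 2823 - 1*(-1307) = 2823 + 1307 = 4130)
-43499/((v + w) + 9181) + 19724/(-9215) = -43499/((8696 + 4130) + 9181) + 19724/(-9215) = -43499/(12826 + 9181) + 19724*(-1/9215) = -43499/22007 - 19724/9215 = -834909353/202794505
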